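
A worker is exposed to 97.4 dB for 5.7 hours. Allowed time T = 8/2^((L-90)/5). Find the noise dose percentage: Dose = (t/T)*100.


T_allowed = 8 / 2^((97.4 - 90)/5) = 2.86791 hr
Dose = 5.7 / 2.86791 * 100 = 198.75 %


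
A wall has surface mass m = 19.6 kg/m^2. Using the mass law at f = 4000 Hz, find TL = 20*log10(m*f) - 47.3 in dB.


m * f = 19.6 * 4000 = 78400
20*log10(78400) = 97.8863 dB
TL = 97.8863 - 47.3 = 50.586 dB


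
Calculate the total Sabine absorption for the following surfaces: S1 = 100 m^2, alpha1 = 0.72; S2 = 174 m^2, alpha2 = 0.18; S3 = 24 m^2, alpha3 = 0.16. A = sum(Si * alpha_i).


100 * 0.72 = 72
174 * 0.18 = 31.32
24 * 0.16 = 3.84
A_total = 72 + 31.32 + 3.84 = 107.16 m^2


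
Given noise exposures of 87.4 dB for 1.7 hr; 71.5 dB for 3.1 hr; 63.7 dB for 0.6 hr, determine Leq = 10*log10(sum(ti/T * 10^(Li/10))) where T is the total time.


T_total = 1.7 + 3.1 + 0.6 = 5.4 hr
(1.7/5.4) * 10^(87.4/10) = 1.73004e+08
(3.1/5.4) * 10^(71.5/10) = 8.10901e+06
(0.6/5.4) * 10^(63.7/10) = 260470
Sum = 1.73004e+08 + 8.10901e+06 + 260470 = 1.81373e+08
Leq = 10*log10(1.81373e+08) = 82.586 dB


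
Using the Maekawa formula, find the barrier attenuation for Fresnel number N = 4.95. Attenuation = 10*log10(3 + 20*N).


3 + 20*N = 3 + 20*4.95 = 102
Att = 10*log10(102) = 20.086 dB


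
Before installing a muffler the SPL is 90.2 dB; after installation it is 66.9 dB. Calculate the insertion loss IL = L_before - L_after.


Insertion loss = SPL without muffler - SPL with muffler
IL = 90.2 - 66.9 = 23.3 dB


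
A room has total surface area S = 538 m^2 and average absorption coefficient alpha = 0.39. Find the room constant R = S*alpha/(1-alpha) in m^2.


R = 538 * 0.39 / (1 - 0.39) = 343.97 m^2


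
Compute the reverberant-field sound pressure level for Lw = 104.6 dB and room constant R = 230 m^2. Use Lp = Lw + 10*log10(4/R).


4/R = 4/230 = 0.0173913
Lp = 104.6 + 10*log10(0.0173913) = 87.003 dB


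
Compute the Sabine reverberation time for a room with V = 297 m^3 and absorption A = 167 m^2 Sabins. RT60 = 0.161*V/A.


RT60 = 0.161 * 297 / 167 = 0.28633 s


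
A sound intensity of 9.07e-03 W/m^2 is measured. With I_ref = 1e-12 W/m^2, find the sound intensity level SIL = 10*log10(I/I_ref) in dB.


I / I_ref = 9.07e-03 / 1e-12 = 9.07e+09
SIL = 10 * log10(9.07e+09) = 99.576 dB


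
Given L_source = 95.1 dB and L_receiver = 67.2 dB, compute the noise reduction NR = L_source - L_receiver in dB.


NR = L_source - L_receiver (difference between source and receiving room levels)
NR = 95.1 - 67.2 = 27.9 dB


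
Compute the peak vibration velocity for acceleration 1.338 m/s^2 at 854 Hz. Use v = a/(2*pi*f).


omega = 2*pi*f = 2*pi*854 = 5365.84 rad/s
v = a / omega = 1.338 / 5365.84 = 0.00024936 m/s


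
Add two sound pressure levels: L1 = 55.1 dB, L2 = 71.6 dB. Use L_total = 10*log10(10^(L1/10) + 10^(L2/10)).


10^(55.1/10) = 323594
10^(71.6/10) = 1.44544e+07
Sum = 323594 + 1.44544e+07 = 1.4778e+07
L_total = 10*log10(1.4778e+07) = 71.696 dB


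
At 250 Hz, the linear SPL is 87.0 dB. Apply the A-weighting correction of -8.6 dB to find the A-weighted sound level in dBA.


A-weighting table: 250 Hz -> -8.6 dB correction
SPL_A = SPL + correction = 87.0 + (-8.6) = 78.4 dBA


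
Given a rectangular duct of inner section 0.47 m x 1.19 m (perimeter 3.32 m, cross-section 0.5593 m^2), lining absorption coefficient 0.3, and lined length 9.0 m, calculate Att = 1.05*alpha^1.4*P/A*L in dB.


alpha^1.4 = 0.3^1.4 = 0.18534
Attenuation rate = 1.05 * alpha^1.4 * P / A
= 1.05 * 0.18534 * 3.32 / 0.5593 = 1.15519 dB/m
Total Att = 1.15519 * 9.0 = 10.397 dB


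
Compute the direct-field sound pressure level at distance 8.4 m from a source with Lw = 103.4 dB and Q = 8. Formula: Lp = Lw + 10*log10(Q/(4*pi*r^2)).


4*pi*r^2 = 4*pi*8.4^2 = 886.683 m^2
Q / (4*pi*r^2) = 8 / 886.683 = 0.00902239
Lp = 103.4 + 10*log10(0.00902239) = 82.953 dB


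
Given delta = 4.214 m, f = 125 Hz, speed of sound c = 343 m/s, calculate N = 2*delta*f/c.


N = 2*delta*f/c = 2*delta/lambda, where lambda = c/f
lambda = 343 / 125 = 2.744 m
N = 2 * 4.214 / 2.744 = 3.0714


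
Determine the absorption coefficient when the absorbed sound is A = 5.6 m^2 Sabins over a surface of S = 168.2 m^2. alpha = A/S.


Absorption coefficient = absorbed power / incident power
alpha = A / S = 5.6 / 168.2 = 0.033294


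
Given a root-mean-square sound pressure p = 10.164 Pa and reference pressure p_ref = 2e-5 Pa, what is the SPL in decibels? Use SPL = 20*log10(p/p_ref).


p / p_ref = 10.164 / 2e-5 = 508200
SPL = 20 * log10(508200) = 114.12 dB


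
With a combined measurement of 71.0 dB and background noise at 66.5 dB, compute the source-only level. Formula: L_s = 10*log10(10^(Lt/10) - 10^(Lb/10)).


10^(71.0/10) = 1.25893e+07
10^(66.5/10) = 4.46684e+06
Difference = 1.25893e+07 - 4.46684e+06 = 8.12246e+06
L_source = 10*log10(8.12246e+06) = 69.097 dB


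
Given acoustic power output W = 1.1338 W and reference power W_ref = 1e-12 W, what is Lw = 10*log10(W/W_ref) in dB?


W / W_ref = 1.1338 / 1e-12 = 1.1338e+12
Lw = 10 * log10(1.1338e+12) = 120.55 dB


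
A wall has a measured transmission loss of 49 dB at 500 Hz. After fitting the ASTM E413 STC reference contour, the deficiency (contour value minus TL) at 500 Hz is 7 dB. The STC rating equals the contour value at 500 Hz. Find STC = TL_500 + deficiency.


By ASTM E413, STC = value of the fitted reference contour at 500 Hz.
Contour value at 500 Hz = TL_500 + deficiency = 49 + 7 = 56
STC = 56


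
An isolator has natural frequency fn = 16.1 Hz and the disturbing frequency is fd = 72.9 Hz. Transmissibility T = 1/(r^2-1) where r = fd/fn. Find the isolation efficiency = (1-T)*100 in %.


r = 72.9 / 16.1 = 4.52795
r^2 - 1 = 4.52795^2 - 1 = 19.5023
T = 1/19.5023 = 0.051276
Efficiency = (1 - 0.051276)*100 = 94.872 %


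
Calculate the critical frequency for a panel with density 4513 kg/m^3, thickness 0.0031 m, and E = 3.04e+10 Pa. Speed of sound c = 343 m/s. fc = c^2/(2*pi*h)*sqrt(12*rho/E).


12*rho/E = 12*4513/3.04e+10 = 1.78145e-06
sqrt(12*rho/E) = sqrt(1.78145e-06) = 0.00133471
c^2/(2*pi*h) = 343^2/(2*pi*0.0031) = 6.04014e+06
fc = 6.04014e+06 * 0.00133471 = 8061.8 Hz


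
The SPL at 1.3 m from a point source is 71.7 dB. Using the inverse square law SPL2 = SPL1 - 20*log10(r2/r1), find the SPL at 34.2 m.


r2/r1 = 34.2/1.3 = 26.3077
Correction = 20*log10(26.3077) = 28.4017 dB
SPL2 = 71.7 - 28.4017 = 43.298 dB


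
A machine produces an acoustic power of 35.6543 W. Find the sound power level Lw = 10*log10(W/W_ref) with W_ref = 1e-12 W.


W / W_ref = 35.6543 / 1e-12 = 3.56543e+13
Lw = 10 * log10(3.56543e+13) = 135.52 dB


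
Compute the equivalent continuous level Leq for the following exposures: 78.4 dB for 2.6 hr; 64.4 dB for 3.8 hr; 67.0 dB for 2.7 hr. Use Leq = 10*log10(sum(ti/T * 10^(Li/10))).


T_total = 2.6 + 3.8 + 2.7 = 9.1 hr
(2.6/9.1) * 10^(78.4/10) = 1.97666e+07
(3.8/9.1) * 10^(64.4/10) = 1.15012e+06
(2.7/9.1) * 10^(67.0/10) = 1.48704e+06
Sum = 1.97666e+07 + 1.15012e+06 + 1.48704e+06 = 2.24038e+07
Leq = 10*log10(2.24038e+07) = 73.503 dB


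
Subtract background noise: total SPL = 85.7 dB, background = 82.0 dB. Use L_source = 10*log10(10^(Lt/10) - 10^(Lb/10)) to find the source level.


10^(85.7/10) = 3.71535e+08
10^(82.0/10) = 1.58489e+08
Difference = 3.71535e+08 - 1.58489e+08 = 2.13046e+08
L_source = 10*log10(2.13046e+08) = 83.285 dB


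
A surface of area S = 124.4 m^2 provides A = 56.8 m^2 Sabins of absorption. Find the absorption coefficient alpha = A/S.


Absorption coefficient = absorbed power / incident power
alpha = A / S = 56.8 / 124.4 = 0.45659


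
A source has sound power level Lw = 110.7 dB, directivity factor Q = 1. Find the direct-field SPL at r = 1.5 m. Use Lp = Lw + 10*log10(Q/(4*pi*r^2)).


4*pi*r^2 = 4*pi*1.5^2 = 28.2743 m^2
Q / (4*pi*r^2) = 1 / 28.2743 = 0.0353678
Lp = 110.7 + 10*log10(0.0353678) = 96.186 dB


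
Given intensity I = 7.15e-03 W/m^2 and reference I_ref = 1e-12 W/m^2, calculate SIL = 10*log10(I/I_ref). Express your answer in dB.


I / I_ref = 7.15e-03 / 1e-12 = 7.15e+09
SIL = 10 * log10(7.15e+09) = 98.543 dB


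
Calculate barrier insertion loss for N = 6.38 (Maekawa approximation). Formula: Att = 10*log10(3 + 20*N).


3 + 20*N = 3 + 20*6.38 = 130.6
Att = 10*log10(130.6) = 21.159 dB


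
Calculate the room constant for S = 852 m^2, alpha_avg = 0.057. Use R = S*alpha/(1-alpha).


R = 852 * 0.057 / (1 - 0.057) = 51.499 m^2


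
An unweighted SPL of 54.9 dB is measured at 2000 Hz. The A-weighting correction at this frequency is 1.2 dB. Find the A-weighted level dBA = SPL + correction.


A-weighting table: 2000 Hz -> 1.2 dB correction
SPL_A = SPL + correction = 54.9 + (1.2) = 56.1 dBA


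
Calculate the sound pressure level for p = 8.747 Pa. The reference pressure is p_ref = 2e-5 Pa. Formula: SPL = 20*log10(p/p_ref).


p / p_ref = 8.747 / 2e-5 = 437350
SPL = 20 * log10(437350) = 112.82 dB


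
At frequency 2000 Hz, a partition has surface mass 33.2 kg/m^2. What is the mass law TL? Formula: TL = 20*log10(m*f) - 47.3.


m * f = 33.2 * 2000 = 66400
20*log10(66400) = 96.4434 dB
TL = 96.4434 - 47.3 = 49.143 dB


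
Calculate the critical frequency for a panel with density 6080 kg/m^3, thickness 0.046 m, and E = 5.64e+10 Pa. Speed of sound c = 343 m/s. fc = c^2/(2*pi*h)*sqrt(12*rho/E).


12*rho/E = 12*6080/5.64e+10 = 1.29362e-06
sqrt(12*rho/E) = sqrt(1.29362e-06) = 0.00113737
c^2/(2*pi*h) = 343^2/(2*pi*0.046) = 407053
fc = 407053 * 0.00113737 = 462.97 Hz


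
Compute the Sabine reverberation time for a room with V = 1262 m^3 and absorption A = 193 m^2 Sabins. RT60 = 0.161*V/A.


RT60 = 0.161 * 1262 / 193 = 1.0528 s


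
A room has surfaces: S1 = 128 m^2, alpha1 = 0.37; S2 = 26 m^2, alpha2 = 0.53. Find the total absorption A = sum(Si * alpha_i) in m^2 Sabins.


128 * 0.37 = 47.36
26 * 0.53 = 13.78
A_total = 47.36 + 13.78 = 61.14 m^2


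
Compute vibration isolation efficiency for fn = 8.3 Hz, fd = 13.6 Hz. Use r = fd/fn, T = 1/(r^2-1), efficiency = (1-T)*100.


r = 13.6 / 8.3 = 1.63855
r^2 - 1 = 1.63855^2 - 1 = 1.68485
T = 1/1.68485 = 0.593525
Efficiency = (1 - 0.593525)*100 = 40.648 %


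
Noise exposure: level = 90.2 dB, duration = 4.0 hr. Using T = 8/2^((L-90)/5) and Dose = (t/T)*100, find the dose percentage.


T_allowed = 8 / 2^((90.2 - 90)/5) = 7.78124 hr
Dose = 4.0 / 7.78124 * 100 = 51.406 %


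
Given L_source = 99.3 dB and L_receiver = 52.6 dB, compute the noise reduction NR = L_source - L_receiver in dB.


NR = L_source - L_receiver (difference between source and receiving room levels)
NR = 99.3 - 52.6 = 46.7 dB


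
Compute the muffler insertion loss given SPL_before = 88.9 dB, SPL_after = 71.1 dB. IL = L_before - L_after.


Insertion loss = SPL without muffler - SPL with muffler
IL = 88.9 - 71.1 = 17.8 dB


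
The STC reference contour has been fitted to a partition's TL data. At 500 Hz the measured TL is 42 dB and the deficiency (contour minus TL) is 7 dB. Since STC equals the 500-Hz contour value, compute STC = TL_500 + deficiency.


By ASTM E413, STC = value of the fitted reference contour at 500 Hz.
Contour value at 500 Hz = TL_500 + deficiency = 42 + 7 = 49
STC = 49


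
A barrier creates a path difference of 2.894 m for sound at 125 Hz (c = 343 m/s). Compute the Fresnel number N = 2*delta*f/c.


N = 2*delta*f/c = 2*delta/lambda, where lambda = c/f
lambda = 343 / 125 = 2.744 m
N = 2 * 2.894 / 2.744 = 2.1093


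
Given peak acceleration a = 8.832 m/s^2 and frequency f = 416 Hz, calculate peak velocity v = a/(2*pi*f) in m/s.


omega = 2*pi*f = 2*pi*416 = 2613.81 rad/s
v = a / omega = 8.832 / 2613.81 = 0.003379 m/s


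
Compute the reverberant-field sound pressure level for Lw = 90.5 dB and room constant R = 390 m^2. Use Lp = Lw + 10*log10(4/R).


4/R = 4/390 = 0.0102564
Lp = 90.5 + 10*log10(0.0102564) = 70.61 dB


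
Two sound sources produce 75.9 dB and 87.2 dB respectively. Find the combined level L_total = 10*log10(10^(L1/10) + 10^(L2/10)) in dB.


10^(75.9/10) = 3.89045e+07
10^(87.2/10) = 5.24807e+08
Sum = 3.89045e+07 + 5.24807e+08 = 5.63712e+08
L_total = 10*log10(5.63712e+08) = 87.511 dB


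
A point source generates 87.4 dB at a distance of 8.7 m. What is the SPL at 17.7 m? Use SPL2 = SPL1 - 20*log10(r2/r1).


r2/r1 = 17.7/8.7 = 2.03448
Correction = 20*log10(2.03448) = 6.16907 dB
SPL2 = 87.4 - 6.16907 = 81.231 dB


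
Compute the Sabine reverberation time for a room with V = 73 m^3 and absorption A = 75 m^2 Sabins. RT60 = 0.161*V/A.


RT60 = 0.161 * 73 / 75 = 0.15671 s


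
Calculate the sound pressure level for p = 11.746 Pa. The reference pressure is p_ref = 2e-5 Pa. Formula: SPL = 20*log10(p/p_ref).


p / p_ref = 11.746 / 2e-5 = 587300
SPL = 20 * log10(587300) = 115.38 dB


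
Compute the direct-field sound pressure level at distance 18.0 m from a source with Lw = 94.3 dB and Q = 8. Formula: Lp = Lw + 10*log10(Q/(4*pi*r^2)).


4*pi*r^2 = 4*pi*18.0^2 = 4071.5 m^2
Q / (4*pi*r^2) = 8 / 4071.5 = 0.00196488
Lp = 94.3 + 10*log10(0.00196488) = 67.233 dB


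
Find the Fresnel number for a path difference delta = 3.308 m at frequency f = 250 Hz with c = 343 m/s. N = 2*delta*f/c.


N = 2*delta*f/c = 2*delta/lambda, where lambda = c/f
lambda = 343 / 250 = 1.372 m
N = 2 * 3.308 / 1.372 = 4.8222


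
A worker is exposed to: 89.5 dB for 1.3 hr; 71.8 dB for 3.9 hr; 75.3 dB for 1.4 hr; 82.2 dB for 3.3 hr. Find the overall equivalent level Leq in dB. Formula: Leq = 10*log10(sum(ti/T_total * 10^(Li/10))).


T_total = 1.3 + 3.9 + 1.4 + 3.3 = 9.9 hr
(1.3/9.9) * 10^(89.5/10) = 1.17033e+08
(3.9/9.9) * 10^(71.8/10) = 5.96251e+06
(1.4/9.9) * 10^(75.3/10) = 4.79174e+06
(3.3/9.9) * 10^(82.2/10) = 5.53196e+07
Sum = 1.17033e+08 + 5.96251e+06 + 4.79174e+06 + 5.53196e+07 = 1.83107e+08
Leq = 10*log10(1.83107e+08) = 82.627 dB


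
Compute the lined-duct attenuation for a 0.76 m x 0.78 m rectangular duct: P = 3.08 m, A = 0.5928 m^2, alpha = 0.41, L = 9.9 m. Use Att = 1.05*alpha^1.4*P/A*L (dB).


alpha^1.4 = 0.41^1.4 = 0.28701
Attenuation rate = 1.05 * alpha^1.4 * P / A
= 1.05 * 0.28701 * 3.08 / 0.5928 = 1.56577 dB/m
Total Att = 1.56577 * 9.9 = 15.501 dB


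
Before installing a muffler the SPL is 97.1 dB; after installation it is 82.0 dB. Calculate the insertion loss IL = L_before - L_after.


Insertion loss = SPL without muffler - SPL with muffler
IL = 97.1 - 82.0 = 15.1 dB


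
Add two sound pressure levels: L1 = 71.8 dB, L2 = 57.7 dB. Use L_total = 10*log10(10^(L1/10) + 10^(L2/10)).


10^(71.8/10) = 1.51356e+07
10^(57.7/10) = 588844
Sum = 1.51356e+07 + 588844 = 1.57244e+07
L_total = 10*log10(1.57244e+07) = 71.966 dB


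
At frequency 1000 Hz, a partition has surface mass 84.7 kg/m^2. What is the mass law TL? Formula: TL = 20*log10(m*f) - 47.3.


m * f = 84.7 * 1000 = 84700
20*log10(84700) = 98.5577 dB
TL = 98.5577 - 47.3 = 51.258 dB


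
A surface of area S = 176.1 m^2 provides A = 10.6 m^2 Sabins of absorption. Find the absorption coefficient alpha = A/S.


Absorption coefficient = absorbed power / incident power
alpha = A / S = 10.6 / 176.1 = 0.060193


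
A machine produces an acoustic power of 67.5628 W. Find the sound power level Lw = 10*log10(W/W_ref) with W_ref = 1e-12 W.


W / W_ref = 67.5628 / 1e-12 = 6.75628e+13
Lw = 10 * log10(6.75628e+13) = 138.3 dB


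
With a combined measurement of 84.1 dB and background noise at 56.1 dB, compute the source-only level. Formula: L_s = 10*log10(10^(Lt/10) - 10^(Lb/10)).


10^(84.1/10) = 2.5704e+08
10^(56.1/10) = 407380
Difference = 2.5704e+08 - 407380 = 2.56633e+08
L_source = 10*log10(2.56633e+08) = 84.093 dB


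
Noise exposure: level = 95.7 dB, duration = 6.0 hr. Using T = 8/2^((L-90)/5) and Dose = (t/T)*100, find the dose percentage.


T_allowed = 8 / 2^((95.7 - 90)/5) = 3.63008 hr
Dose = 6.0 / 3.63008 * 100 = 165.29 %


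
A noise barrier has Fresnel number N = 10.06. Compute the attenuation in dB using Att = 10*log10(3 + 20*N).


3 + 20*N = 3 + 20*10.06 = 204.2
Att = 10*log10(204.2) = 23.101 dB


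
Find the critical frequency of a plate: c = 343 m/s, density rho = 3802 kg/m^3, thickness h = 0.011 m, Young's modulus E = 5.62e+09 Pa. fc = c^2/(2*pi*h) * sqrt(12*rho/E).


12*rho/E = 12*3802/5.62e+09 = 8.11815e-06
sqrt(12*rho/E) = sqrt(8.11815e-06) = 0.00284924
c^2/(2*pi*h) = 343^2/(2*pi*0.011) = 1.70222e+06
fc = 1.70222e+06 * 0.00284924 = 4850 Hz


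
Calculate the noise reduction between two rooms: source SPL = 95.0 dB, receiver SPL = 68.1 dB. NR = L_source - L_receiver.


NR = L_source - L_receiver (difference between source and receiving room levels)
NR = 95.0 - 68.1 = 26.9 dB


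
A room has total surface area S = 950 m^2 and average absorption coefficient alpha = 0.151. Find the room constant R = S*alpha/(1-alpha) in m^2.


R = 950 * 0.151 / (1 - 0.151) = 168.96 m^2


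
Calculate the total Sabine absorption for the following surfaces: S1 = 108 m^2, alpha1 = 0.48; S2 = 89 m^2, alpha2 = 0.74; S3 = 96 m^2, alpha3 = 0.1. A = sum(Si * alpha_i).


108 * 0.48 = 51.84
89 * 0.74 = 65.86
96 * 0.1 = 9.6
A_total = 51.84 + 65.86 + 9.6 = 127.3 m^2


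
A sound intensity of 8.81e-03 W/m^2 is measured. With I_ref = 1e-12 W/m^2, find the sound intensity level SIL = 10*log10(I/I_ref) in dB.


I / I_ref = 8.81e-03 / 1e-12 = 8.81e+09
SIL = 10 * log10(8.81e+09) = 99.45 dB


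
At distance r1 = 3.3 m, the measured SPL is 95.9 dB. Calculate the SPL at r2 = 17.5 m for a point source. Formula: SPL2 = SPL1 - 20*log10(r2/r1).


r2/r1 = 17.5/3.3 = 5.30303
Correction = 20*log10(5.30303) = 14.4905 dB
SPL2 = 95.9 - 14.4905 = 81.41 dB


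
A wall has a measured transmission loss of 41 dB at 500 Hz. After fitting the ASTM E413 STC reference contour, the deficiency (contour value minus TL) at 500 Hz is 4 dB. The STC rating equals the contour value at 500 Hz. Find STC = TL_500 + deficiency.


By ASTM E413, STC = value of the fitted reference contour at 500 Hz.
Contour value at 500 Hz = TL_500 + deficiency = 41 + 4 = 45
STC = 45


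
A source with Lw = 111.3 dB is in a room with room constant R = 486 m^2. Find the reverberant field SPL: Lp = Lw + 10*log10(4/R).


4/R = 4/486 = 0.00823045
Lp = 111.3 + 10*log10(0.00823045) = 90.454 dB


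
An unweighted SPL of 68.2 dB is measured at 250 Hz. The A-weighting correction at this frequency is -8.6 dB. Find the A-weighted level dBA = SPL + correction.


A-weighting table: 250 Hz -> -8.6 dB correction
SPL_A = SPL + correction = 68.2 + (-8.6) = 59.6 dBA


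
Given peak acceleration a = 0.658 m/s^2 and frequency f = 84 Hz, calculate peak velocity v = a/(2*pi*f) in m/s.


omega = 2*pi*f = 2*pi*84 = 527.788 rad/s
v = a / omega = 0.658 / 527.788 = 0.0012467 m/s


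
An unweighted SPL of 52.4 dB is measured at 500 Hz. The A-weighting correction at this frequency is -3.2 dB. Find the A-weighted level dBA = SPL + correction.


A-weighting table: 500 Hz -> -3.2 dB correction
SPL_A = SPL + correction = 52.4 + (-3.2) = 49.2 dBA


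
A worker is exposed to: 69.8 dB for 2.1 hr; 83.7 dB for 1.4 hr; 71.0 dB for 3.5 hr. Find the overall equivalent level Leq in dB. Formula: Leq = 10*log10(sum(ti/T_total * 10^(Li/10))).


T_total = 2.1 + 1.4 + 3.5 = 7.0 hr
(2.1/7.0) * 10^(69.8/10) = 2.86498e+06
(1.4/7.0) * 10^(83.7/10) = 4.68846e+07
(3.5/7.0) * 10^(71.0/10) = 6.29463e+06
Sum = 2.86498e+06 + 4.68846e+07 + 6.29463e+06 = 5.60442e+07
Leq = 10*log10(5.60442e+07) = 77.485 dB


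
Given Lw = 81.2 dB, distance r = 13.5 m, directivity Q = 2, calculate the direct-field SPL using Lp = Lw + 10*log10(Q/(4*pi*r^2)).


4*pi*r^2 = 4*pi*13.5^2 = 2290.22 m^2
Q / (4*pi*r^2) = 2 / 2290.22 = 0.000873279
Lp = 81.2 + 10*log10(0.000873279) = 50.612 dB


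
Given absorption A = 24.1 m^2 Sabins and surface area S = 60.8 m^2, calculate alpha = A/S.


Absorption coefficient = absorbed power / incident power
alpha = A / S = 24.1 / 60.8 = 0.39638


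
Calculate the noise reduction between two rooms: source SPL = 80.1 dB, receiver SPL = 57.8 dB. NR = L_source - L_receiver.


NR = L_source - L_receiver (difference between source and receiving room levels)
NR = 80.1 - 57.8 = 22.3 dB


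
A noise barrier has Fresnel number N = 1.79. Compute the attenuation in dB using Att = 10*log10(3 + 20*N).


3 + 20*N = 3 + 20*1.79 = 38.8
Att = 10*log10(38.8) = 15.888 dB


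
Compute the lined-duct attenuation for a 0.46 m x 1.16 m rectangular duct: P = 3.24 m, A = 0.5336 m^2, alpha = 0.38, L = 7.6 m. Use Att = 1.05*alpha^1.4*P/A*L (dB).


alpha^1.4 = 0.38^1.4 = 0.258046
Attenuation rate = 1.05 * alpha^1.4 * P / A
= 1.05 * 0.258046 * 3.24 / 0.5336 = 1.64519 dB/m
Total Att = 1.64519 * 7.6 = 12.503 dB


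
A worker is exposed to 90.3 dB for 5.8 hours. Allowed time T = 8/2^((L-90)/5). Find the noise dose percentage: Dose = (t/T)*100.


T_allowed = 8 / 2^((90.3 - 90)/5) = 7.67411 hr
Dose = 5.8 / 7.67411 * 100 = 75.579 %


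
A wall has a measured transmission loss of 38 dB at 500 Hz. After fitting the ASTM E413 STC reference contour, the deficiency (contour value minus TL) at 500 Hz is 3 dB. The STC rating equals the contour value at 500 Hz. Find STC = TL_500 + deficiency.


By ASTM E413, STC = value of the fitted reference contour at 500 Hz.
Contour value at 500 Hz = TL_500 + deficiency = 38 + 3 = 41
STC = 41


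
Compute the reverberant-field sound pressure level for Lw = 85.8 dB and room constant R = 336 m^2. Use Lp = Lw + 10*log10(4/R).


4/R = 4/336 = 0.0119048
Lp = 85.8 + 10*log10(0.0119048) = 66.557 dB


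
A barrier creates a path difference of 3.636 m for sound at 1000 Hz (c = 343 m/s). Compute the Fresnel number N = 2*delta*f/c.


N = 2*delta*f/c = 2*delta/lambda, where lambda = c/f
lambda = 343 / 1000 = 0.343 m
N = 2 * 3.636 / 0.343 = 21.201


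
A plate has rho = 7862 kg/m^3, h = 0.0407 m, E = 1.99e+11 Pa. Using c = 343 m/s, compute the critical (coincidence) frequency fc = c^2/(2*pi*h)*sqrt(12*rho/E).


12*rho/E = 12*7862/1.99e+11 = 4.7409e-07
sqrt(12*rho/E) = sqrt(4.7409e-07) = 0.000688542
c^2/(2*pi*h) = 343^2/(2*pi*0.0407) = 460059
fc = 460059 * 0.000688542 = 316.77 Hz


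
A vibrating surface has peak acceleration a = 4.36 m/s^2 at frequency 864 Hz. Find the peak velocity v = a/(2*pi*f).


omega = 2*pi*f = 2*pi*864 = 5428.67 rad/s
v = a / omega = 4.36 / 5428.67 = 0.00080314 m/s


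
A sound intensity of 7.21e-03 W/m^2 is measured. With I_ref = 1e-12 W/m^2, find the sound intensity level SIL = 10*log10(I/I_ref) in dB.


I / I_ref = 7.21e-03 / 1e-12 = 7.21e+09
SIL = 10 * log10(7.21e+09) = 98.579 dB


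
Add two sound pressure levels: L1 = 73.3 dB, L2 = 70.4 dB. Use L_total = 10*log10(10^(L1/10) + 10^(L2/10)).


10^(73.3/10) = 2.13796e+07
10^(70.4/10) = 1.09648e+07
Sum = 2.13796e+07 + 1.09648e+07 = 3.23444e+07
L_total = 10*log10(3.23444e+07) = 75.098 dB


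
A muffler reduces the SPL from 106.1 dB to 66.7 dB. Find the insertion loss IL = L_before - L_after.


Insertion loss = SPL without muffler - SPL with muffler
IL = 106.1 - 66.7 = 39.4 dB


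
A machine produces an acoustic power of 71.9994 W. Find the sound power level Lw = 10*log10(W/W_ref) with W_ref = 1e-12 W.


W / W_ref = 71.9994 / 1e-12 = 7.19994e+13
Lw = 10 * log10(7.19994e+13) = 138.57 dB


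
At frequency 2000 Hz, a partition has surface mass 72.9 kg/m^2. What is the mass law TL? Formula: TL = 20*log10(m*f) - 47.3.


m * f = 72.9 * 2000 = 145800
20*log10(145800) = 103.275 dB
TL = 103.275 - 47.3 = 55.975 dB


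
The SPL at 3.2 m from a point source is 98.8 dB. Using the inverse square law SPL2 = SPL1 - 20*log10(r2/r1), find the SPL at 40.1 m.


r2/r1 = 40.1/3.2 = 12.5312
Correction = 20*log10(12.5312) = 21.9599 dB
SPL2 = 98.8 - 21.9599 = 76.84 dB


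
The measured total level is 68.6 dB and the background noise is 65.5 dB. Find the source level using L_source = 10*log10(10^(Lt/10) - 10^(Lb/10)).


10^(68.6/10) = 7.24436e+06
10^(65.5/10) = 3.54813e+06
Difference = 7.24436e+06 - 3.54813e+06 = 3.69623e+06
L_source = 10*log10(3.69623e+06) = 65.678 dB


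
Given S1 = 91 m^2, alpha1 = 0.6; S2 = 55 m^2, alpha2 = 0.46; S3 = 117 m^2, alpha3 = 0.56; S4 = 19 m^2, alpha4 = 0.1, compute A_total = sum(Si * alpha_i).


91 * 0.6 = 54.6
55 * 0.46 = 25.3
117 * 0.56 = 65.52
19 * 0.1 = 1.9
A_total = 54.6 + 25.3 + 65.52 + 1.9 = 147.32 m^2


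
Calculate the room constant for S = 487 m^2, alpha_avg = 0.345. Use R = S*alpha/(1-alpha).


R = 487 * 0.345 / (1 - 0.345) = 256.51 m^2


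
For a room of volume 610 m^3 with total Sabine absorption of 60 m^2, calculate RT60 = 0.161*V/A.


RT60 = 0.161 * 610 / 60 = 1.6368 s


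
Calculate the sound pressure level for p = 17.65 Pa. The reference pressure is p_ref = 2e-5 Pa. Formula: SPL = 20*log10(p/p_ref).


p / p_ref = 17.65 / 2e-5 = 882500
SPL = 20 * log10(882500) = 118.91 dB


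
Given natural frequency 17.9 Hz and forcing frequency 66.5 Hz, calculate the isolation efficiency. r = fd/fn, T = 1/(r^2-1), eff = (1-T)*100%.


r = 66.5 / 17.9 = 3.71508
r^2 - 1 = 3.71508^2 - 1 = 12.8018
T = 1/12.8018 = 0.078114
Efficiency = (1 - 0.078114)*100 = 92.189 %


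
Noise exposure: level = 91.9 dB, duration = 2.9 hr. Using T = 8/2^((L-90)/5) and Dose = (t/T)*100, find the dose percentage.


T_allowed = 8 / 2^((91.9 - 90)/5) = 6.1475 hr
Dose = 2.9 / 6.1475 * 100 = 47.174 %


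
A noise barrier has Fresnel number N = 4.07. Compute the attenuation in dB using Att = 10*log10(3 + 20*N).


3 + 20*N = 3 + 20*4.07 = 84.4
Att = 10*log10(84.4) = 19.263 dB


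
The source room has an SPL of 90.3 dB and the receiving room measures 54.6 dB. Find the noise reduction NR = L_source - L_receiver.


NR = L_source - L_receiver (difference between source and receiving room levels)
NR = 90.3 - 54.6 = 35.7 dB


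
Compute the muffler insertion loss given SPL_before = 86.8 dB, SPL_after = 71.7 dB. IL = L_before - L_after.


Insertion loss = SPL without muffler - SPL with muffler
IL = 86.8 - 71.7 = 15.1 dB


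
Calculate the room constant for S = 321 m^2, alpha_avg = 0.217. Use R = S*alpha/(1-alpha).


R = 321 * 0.217 / (1 - 0.217) = 88.962 m^2


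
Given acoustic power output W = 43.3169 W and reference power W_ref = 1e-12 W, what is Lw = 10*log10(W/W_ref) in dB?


W / W_ref = 43.3169 / 1e-12 = 4.33169e+13
Lw = 10 * log10(4.33169e+13) = 136.37 dB


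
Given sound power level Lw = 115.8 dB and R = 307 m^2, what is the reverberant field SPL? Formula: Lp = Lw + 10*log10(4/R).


4/R = 4/307 = 0.0130293
Lp = 115.8 + 10*log10(0.0130293) = 96.949 dB


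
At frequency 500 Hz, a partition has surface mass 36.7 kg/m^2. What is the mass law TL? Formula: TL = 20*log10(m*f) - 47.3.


m * f = 36.7 * 500 = 18350
20*log10(18350) = 85.2727 dB
TL = 85.2727 - 47.3 = 37.973 dB


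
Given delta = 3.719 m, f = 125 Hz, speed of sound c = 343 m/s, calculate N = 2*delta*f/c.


N = 2*delta*f/c = 2*delta/lambda, where lambda = c/f
lambda = 343 / 125 = 2.744 m
N = 2 * 3.719 / 2.744 = 2.7106


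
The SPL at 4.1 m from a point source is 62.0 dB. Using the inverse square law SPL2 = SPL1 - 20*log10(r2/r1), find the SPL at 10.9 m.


r2/r1 = 10.9/4.1 = 2.65854
Correction = 20*log10(2.65854) = 8.49286 dB
SPL2 = 62.0 - 8.49286 = 53.507 dB


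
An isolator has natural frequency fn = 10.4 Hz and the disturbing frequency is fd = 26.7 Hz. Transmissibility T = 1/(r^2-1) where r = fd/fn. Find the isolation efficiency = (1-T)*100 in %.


r = 26.7 / 10.4 = 2.56731
r^2 - 1 = 2.56731^2 - 1 = 5.59108
T = 1/5.59108 = 0.178856
Efficiency = (1 - 0.178856)*100 = 82.114 %


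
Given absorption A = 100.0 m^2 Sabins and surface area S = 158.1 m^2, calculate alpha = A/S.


Absorption coefficient = absorbed power / incident power
alpha = A / S = 100.0 / 158.1 = 0.63251


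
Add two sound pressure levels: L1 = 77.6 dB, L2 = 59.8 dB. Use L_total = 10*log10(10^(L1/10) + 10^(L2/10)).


10^(77.6/10) = 5.7544e+07
10^(59.8/10) = 954993
Sum = 5.7544e+07 + 954993 = 5.8499e+07
L_total = 10*log10(5.8499e+07) = 77.671 dB


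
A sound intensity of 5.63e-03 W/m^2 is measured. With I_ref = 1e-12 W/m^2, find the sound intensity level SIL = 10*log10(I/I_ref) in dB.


I / I_ref = 5.63e-03 / 1e-12 = 5.63e+09
SIL = 10 * log10(5.63e+09) = 97.505 dB


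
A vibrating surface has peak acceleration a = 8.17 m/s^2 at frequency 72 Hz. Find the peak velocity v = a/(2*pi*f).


omega = 2*pi*f = 2*pi*72 = 452.389 rad/s
v = a / omega = 8.17 / 452.389 = 0.01806 m/s


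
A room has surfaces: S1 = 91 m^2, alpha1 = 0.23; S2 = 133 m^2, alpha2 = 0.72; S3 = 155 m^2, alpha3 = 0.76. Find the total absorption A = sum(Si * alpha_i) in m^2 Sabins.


91 * 0.23 = 20.93
133 * 0.72 = 95.76
155 * 0.76 = 117.8
A_total = 20.93 + 95.76 + 117.8 = 234.49 m^2


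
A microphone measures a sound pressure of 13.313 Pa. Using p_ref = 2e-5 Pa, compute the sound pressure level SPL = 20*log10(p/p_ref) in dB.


p / p_ref = 13.313 / 2e-5 = 665650
SPL = 20 * log10(665650) = 116.46 dB


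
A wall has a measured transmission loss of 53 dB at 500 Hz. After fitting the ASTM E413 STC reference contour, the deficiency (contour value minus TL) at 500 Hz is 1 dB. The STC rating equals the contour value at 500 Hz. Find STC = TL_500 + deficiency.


By ASTM E413, STC = value of the fitted reference contour at 500 Hz.
Contour value at 500 Hz = TL_500 + deficiency = 53 + 1 = 54
STC = 54


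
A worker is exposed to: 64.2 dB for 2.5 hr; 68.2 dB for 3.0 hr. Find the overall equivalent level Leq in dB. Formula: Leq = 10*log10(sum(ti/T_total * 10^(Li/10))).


T_total = 2.5 + 3.0 = 5.5 hr
(2.5/5.5) * 10^(64.2/10) = 1.19558e+06
(3.0/5.5) * 10^(68.2/10) = 3.60378e+06
Sum = 1.19558e+06 + 3.60378e+06 = 4.79936e+06
Leq = 10*log10(4.79936e+06) = 66.812 dB


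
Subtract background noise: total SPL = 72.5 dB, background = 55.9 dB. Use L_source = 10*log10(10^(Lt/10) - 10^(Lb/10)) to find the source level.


10^(72.5/10) = 1.77828e+07
10^(55.9/10) = 389045
Difference = 1.77828e+07 - 389045 = 1.73938e+07
L_source = 10*log10(1.73938e+07) = 72.404 dB


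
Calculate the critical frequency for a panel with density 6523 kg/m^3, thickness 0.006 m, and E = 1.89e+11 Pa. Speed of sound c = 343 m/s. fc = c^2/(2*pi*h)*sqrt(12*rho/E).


12*rho/E = 12*6523/1.89e+11 = 4.14159e-07
sqrt(12*rho/E) = sqrt(4.14159e-07) = 0.000643552
c^2/(2*pi*h) = 343^2/(2*pi*0.006) = 3.12074e+06
fc = 3.12074e+06 * 0.000643552 = 2008.4 Hz


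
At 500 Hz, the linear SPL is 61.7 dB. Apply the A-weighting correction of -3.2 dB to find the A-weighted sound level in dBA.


A-weighting table: 500 Hz -> -3.2 dB correction
SPL_A = SPL + correction = 61.7 + (-3.2) = 58.5 dBA


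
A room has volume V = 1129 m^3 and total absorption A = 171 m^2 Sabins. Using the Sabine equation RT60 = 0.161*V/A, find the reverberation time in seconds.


RT60 = 0.161 * 1129 / 171 = 1.063 s


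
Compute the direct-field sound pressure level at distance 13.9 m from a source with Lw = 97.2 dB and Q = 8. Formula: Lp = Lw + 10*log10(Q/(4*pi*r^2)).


4*pi*r^2 = 4*pi*13.9^2 = 2427.95 m^2
Q / (4*pi*r^2) = 8 / 2427.95 = 0.00329496
Lp = 97.2 + 10*log10(0.00329496) = 72.379 dB


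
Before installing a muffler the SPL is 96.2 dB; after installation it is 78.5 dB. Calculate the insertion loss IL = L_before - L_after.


Insertion loss = SPL without muffler - SPL with muffler
IL = 96.2 - 78.5 = 17.7 dB


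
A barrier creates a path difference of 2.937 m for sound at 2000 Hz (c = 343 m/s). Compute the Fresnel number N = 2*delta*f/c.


N = 2*delta*f/c = 2*delta/lambda, where lambda = c/f
lambda = 343 / 2000 = 0.1715 m
N = 2 * 2.937 / 0.1715 = 34.251


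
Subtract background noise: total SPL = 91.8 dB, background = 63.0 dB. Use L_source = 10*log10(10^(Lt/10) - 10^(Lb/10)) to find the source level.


10^(91.8/10) = 1.51356e+09
10^(63.0/10) = 1.99526e+06
Difference = 1.51356e+09 - 1.99526e+06 = 1.51156e+09
L_source = 10*log10(1.51156e+09) = 91.794 dB


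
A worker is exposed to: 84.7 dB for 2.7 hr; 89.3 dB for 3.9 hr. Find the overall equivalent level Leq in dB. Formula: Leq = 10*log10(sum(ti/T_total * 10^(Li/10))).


T_total = 2.7 + 3.9 = 6.6 hr
(2.7/6.6) * 10^(84.7/10) = 1.20731e+08
(3.9/6.6) * 10^(89.3/10) = 5.02945e+08
Sum = 1.20731e+08 + 5.02945e+08 = 6.23676e+08
Leq = 10*log10(6.23676e+08) = 87.95 dB


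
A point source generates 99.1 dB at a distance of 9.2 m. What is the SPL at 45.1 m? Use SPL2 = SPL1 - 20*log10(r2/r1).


r2/r1 = 45.1/9.2 = 4.90217
Correction = 20*log10(4.90217) = 13.8078 dB
SPL2 = 99.1 - 13.8078 = 85.292 dB


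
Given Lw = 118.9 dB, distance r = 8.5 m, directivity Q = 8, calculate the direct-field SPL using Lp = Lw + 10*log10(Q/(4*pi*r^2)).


4*pi*r^2 = 4*pi*8.5^2 = 907.92 m^2
Q / (4*pi*r^2) = 8 / 907.92 = 0.00881135
Lp = 118.9 + 10*log10(0.00881135) = 98.35 dB


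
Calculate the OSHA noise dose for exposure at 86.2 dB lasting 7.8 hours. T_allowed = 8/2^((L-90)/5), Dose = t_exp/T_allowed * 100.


T_allowed = 8 / 2^((86.2 - 90)/5) = 13.5479 hr
Dose = 7.8 / 13.5479 * 100 = 57.573 %


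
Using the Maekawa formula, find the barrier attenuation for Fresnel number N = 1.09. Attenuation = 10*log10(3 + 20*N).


3 + 20*N = 3 + 20*1.09 = 24.8
Att = 10*log10(24.8) = 13.945 dB


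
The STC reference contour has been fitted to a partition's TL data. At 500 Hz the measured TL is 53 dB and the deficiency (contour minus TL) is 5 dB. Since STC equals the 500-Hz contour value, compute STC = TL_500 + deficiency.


By ASTM E413, STC = value of the fitted reference contour at 500 Hz.
Contour value at 500 Hz = TL_500 + deficiency = 53 + 5 = 58
STC = 58


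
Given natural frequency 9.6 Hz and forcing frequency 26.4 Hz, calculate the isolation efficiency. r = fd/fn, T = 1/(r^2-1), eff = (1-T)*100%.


r = 26.4 / 9.6 = 2.75
r^2 - 1 = 2.75^2 - 1 = 6.5625
T = 1/6.5625 = 0.152381
Efficiency = (1 - 0.152381)*100 = 84.762 %


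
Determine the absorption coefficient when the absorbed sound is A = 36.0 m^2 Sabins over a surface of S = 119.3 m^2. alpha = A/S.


Absorption coefficient = absorbed power / incident power
alpha = A / S = 36.0 / 119.3 = 0.30176


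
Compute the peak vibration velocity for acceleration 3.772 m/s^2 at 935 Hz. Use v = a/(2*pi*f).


omega = 2*pi*f = 2*pi*935 = 5874.78 rad/s
v = a / omega = 3.772 / 5874.78 = 0.00064207 m/s


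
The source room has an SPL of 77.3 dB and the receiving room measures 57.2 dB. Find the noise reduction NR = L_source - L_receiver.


NR = L_source - L_receiver (difference between source and receiving room levels)
NR = 77.3 - 57.2 = 20.1 dB


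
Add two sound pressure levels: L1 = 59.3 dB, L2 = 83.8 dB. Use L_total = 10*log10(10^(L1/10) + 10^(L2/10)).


10^(59.3/10) = 851138
10^(83.8/10) = 2.39883e+08
Sum = 851138 + 2.39883e+08 = 2.40734e+08
L_total = 10*log10(2.40734e+08) = 83.815 dB


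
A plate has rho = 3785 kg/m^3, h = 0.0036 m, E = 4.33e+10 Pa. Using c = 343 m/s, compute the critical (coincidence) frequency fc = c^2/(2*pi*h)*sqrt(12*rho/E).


12*rho/E = 12*3785/4.33e+10 = 1.04896e-06
sqrt(12*rho/E) = sqrt(1.04896e-06) = 0.00102419
c^2/(2*pi*h) = 343^2/(2*pi*0.0036) = 5.20123e+06
fc = 5.20123e+06 * 0.00102419 = 5327 Hz


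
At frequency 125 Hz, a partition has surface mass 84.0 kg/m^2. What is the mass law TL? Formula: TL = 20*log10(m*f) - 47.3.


m * f = 84.0 * 125 = 10500
20*log10(10500) = 80.4238 dB
TL = 80.4238 - 47.3 = 33.124 dB


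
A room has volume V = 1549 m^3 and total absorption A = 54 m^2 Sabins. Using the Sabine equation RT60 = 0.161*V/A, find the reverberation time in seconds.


RT60 = 0.161 * 1549 / 54 = 4.6183 s


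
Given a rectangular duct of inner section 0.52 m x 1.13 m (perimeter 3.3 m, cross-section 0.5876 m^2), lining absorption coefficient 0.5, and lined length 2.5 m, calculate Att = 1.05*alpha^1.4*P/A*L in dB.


alpha^1.4 = 0.5^1.4 = 0.378929
Attenuation rate = 1.05 * alpha^1.4 * P / A
= 1.05 * 0.378929 * 3.3 / 0.5876 = 2.23449 dB/m
Total Att = 2.23449 * 2.5 = 5.5862 dB


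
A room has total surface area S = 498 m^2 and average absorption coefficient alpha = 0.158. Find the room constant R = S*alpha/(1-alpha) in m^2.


R = 498 * 0.158 / (1 - 0.158) = 93.449 m^2


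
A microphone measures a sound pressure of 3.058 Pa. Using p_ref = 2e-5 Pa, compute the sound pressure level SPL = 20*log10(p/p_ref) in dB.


p / p_ref = 3.058 / 2e-5 = 152900
SPL = 20 * log10(152900) = 103.69 dB


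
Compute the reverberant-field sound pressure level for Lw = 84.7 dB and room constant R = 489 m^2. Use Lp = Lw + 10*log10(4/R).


4/R = 4/489 = 0.00817996
Lp = 84.7 + 10*log10(0.00817996) = 63.828 dB


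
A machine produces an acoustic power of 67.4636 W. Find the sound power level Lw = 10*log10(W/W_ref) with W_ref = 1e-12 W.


W / W_ref = 67.4636 / 1e-12 = 6.74636e+13
Lw = 10 * log10(6.74636e+13) = 138.29 dB


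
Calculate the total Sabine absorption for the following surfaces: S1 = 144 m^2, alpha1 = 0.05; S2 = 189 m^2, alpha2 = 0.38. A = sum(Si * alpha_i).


144 * 0.05 = 7.2
189 * 0.38 = 71.82
A_total = 7.2 + 71.82 = 79.02 m^2


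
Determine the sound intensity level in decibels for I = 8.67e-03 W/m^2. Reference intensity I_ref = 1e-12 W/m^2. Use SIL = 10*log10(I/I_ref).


I / I_ref = 8.67e-03 / 1e-12 = 8.67e+09
SIL = 10 * log10(8.67e+09) = 99.38 dB


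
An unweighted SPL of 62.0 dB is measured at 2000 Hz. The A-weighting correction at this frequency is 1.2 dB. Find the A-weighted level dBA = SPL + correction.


A-weighting table: 2000 Hz -> 1.2 dB correction
SPL_A = SPL + correction = 62.0 + (1.2) = 63.2 dBA


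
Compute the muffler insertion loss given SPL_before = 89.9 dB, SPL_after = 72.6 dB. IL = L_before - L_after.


Insertion loss = SPL without muffler - SPL with muffler
IL = 89.9 - 72.6 = 17.3 dB


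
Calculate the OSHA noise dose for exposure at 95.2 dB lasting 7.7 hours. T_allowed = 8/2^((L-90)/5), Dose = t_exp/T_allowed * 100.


T_allowed = 8 / 2^((95.2 - 90)/5) = 3.89062 hr
Dose = 7.7 / 3.89062 * 100 = 197.91 %


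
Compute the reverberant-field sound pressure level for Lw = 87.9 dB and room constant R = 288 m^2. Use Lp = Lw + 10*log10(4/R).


4/R = 4/288 = 0.0138889
Lp = 87.9 + 10*log10(0.0138889) = 69.327 dB


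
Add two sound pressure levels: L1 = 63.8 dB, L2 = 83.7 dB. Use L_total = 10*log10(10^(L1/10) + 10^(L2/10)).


10^(63.8/10) = 2.39883e+06
10^(83.7/10) = 2.34423e+08
Sum = 2.39883e+06 + 2.34423e+08 = 2.36822e+08
L_total = 10*log10(2.36822e+08) = 83.744 dB


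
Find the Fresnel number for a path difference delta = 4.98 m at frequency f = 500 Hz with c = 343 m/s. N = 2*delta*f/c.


N = 2*delta*f/c = 2*delta/lambda, where lambda = c/f
lambda = 343 / 500 = 0.686 m
N = 2 * 4.98 / 0.686 = 14.519


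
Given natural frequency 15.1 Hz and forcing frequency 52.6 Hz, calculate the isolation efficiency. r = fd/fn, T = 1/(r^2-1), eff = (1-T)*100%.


r = 52.6 / 15.1 = 3.48344
r^2 - 1 = 3.48344^2 - 1 = 11.1344
T = 1/11.1344 = 0.0898118
Efficiency = (1 - 0.0898118)*100 = 91.019 %


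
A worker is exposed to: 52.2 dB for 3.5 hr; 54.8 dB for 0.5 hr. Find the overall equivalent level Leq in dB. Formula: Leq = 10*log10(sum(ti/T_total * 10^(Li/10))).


T_total = 3.5 + 0.5 = 4.0 hr
(3.5/4.0) * 10^(52.2/10) = 145214
(0.5/4.0) * 10^(54.8/10) = 37749.4
Sum = 145214 + 37749.4 = 182963
Leq = 10*log10(182963) = 52.624 dB


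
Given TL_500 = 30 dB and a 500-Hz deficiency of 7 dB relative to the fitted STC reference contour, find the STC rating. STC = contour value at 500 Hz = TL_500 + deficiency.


By ASTM E413, STC = value of the fitted reference contour at 500 Hz.
Contour value at 500 Hz = TL_500 + deficiency = 30 + 7 = 37
STC = 37


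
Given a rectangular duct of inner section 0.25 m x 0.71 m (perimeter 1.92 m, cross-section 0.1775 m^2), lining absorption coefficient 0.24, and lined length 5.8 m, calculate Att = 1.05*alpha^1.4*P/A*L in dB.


alpha^1.4 = 0.24^1.4 = 0.135611
Attenuation rate = 1.05 * alpha^1.4 * P / A
= 1.05 * 0.135611 * 1.92 / 0.1775 = 1.54024 dB/m
Total Att = 1.54024 * 5.8 = 8.9334 dB
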